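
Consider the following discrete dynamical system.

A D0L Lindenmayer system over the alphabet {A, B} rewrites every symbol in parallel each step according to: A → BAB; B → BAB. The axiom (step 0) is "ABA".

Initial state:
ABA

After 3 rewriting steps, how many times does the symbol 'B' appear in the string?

k=0  ABA
k=1  BABBABBAB
k=2  BABBABBABBABBABBABBABBABBAB
k=3  BABBABBABBABBABBABBABBABBABBABBABBABBABBABBABBABBABBABBABBABBABBABBABBABBABBABBAB

54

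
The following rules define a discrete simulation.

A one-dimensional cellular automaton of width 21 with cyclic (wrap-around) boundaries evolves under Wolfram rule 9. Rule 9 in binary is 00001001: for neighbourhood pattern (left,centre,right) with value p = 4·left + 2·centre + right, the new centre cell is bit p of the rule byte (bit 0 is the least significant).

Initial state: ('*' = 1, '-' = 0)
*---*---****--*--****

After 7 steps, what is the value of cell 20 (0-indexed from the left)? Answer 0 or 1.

k=0  *---*---****--*--****
k=1  --*---*-*--------*---
k=2  *---*-----******---**
k=3  --*---***-*------*-*-
k=4  *---*-*-----****-----
k=5  --*-----***-*----***-
k=6  *---***-*-----**-*---
k=7  --*-*-----***-*----*-

0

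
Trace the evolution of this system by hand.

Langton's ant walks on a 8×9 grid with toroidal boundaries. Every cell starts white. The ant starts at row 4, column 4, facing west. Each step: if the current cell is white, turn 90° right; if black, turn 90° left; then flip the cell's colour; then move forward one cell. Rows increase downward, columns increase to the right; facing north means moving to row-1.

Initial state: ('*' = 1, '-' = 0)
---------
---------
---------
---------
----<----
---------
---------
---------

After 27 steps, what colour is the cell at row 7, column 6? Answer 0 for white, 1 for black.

step 0: ---------
---------
---------
---------
----<----
---------
---------
---------
step 1: ---------
---------
---------
----^----
----*----
---------
---------
---------
step 2: ---------
---------
---------
----*>---
----*----
---------
---------
---------
step 3: ---------
---------
---------
----**---
----*v---
---------
---------
---------
step 4: ---------
---------
---------
----**---
----<*---
---------
---------
---------
step 5: ---------
---------
---------
----**---
-----*---
----v----
---------
---------
step 6: ---------
---------
---------
----**---
-----*---
---<*----
---------
---------
step 7: ---------
---------
---------
----**---
---^-*---
---**----
---------
---------
step 8: ---------
---------
---------
----**---
---*>*---
---**----
---------
---------
step 9: ---------
---------
---------
----**---
---***---
---*v----
---------
---------
step 10: ---------
---------
---------
----**---
---***---
---*->---
---------
---------
step 11: ---------
---------
---------
----**---
---***---
---*-*---
-----v---
---------
step 12: ---------
---------
---------
----**---
---***---
---*-*---
----<*---
---------
step 13: ---------
---------
---------
----**---
---***---
---*^*---
----**---
---------
step 14: ---------
---------
---------
----**---
---***---
---**>---
----**---
---------
step 15: ---------
---------
---------
----**---
---**^---
---**----
----**---
---------
step 16: ---------
---------
---------
----**---
---*<----
---**----
----**---
---------
step 17: ---------
---------
---------
----**---
---*-----
---*v----
----**---
---------
step 18: ---------
---------
---------
----**---
---*-----
---*->---
----**---
---------
step 19: ---------
---------
---------
----**---
---*-----
---*-*---
----*v---
---------
step 20: ---------
---------
---------
----**---
---*-----
---*-*---
----*->--
---------
step 21: ---------
---------
---------
----**---
---*-----
---*-*---
----*-*--
------v--
step 22: ---------
---------
---------
----**---
---*-----
---*-*---
----*-*--
-----<*--
step 23: ---------
---------
---------
----**---
---*-----
---*-*---
----*^*--
-----**--
step 24: ---------
---------
---------
----**---
---*-----
---*-*---
----**>--
-----**--
step 25: ---------
---------
---------
----**---
---*-----
---*-*^--
----**---
-----**--
step 26: ---------
---------
---------
----**---
---*-----
---*-**>-
----**---
-----**--
step 27: ---------
---------
---------
----**---
---*-----
---*-***-
----**-v-
-----**--

1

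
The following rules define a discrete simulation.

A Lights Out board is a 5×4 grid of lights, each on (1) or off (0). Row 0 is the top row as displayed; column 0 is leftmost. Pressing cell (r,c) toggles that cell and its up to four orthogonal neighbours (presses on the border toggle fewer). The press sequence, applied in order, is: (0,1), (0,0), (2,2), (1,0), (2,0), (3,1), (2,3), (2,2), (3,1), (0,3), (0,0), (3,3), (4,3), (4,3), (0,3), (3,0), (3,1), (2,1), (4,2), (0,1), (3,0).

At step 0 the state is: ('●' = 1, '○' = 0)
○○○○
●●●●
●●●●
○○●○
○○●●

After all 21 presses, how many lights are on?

k=0  ○○○○
●●●●
●●●●
○○●○
○○●●
k=1  ●●●○
●○●●
●●●●
○○●○
○○●●
k=2  ○○●○
○○●●
●●●●
○○●○
○○●●
k=3  ○○●○
○○○●
●○○○
○○○○
○○●●
k=4  ●○●○
●●○●
○○○○
○○○○
○○●●
k=5  ●○●○
○●○●
●●○○
●○○○
○○●●
k=6  ●○●○
○●○●
●○○○
○●●○
○●●●
k=7  ●○●○
○●○○
●○●●
○●●●
○●●●
k=8  ●○●○
○●●○
●●○○
○●○●
○●●●
k=9  ●○●○
○●●○
●○○○
●○●●
○○●●
k=10  ●○○●
○●●●
●○○○
●○●●
○○●●
k=11  ○●○●
●●●●
●○○○
●○●●
○○●●
k=12  ○●○●
●●●●
●○○●
●○○○
○○●○
k=13  ○●○●
●●●●
●○○●
●○○●
○○○●
k=14  ○●○●
●●●●
●○○●
●○○○
○○●○
k=15  ○●●○
●●●○
●○○●
●○○○
○○●○
k=16  ○●●○
●●●○
○○○●
○●○○
●○●○
k=17  ○●●○
●●●○
○●○●
●○●○
●●●○
k=18  ○●●○
●○●○
●○●●
●●●○
●●●○
k=19  ○●●○
●○●○
●○●●
●●○○
●○○●
k=20  ●○○○
●●●○
●○●●
●●○○
●○○●
k=21  ●○○○
●●●○
○○●●
○○○○
○○○●

7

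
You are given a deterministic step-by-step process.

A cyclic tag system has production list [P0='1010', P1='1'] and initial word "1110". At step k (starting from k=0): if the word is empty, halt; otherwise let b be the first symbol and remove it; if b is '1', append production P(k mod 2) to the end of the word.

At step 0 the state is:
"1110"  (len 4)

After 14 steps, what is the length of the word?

0) "1110"  (len 4)
1) "1101010"  (len 7)
2) "1010101"  (len 7)
3) "0101011010"  (len 10)
4) "101011010"  (len 9)
5) "010110101010"  (len 12)
6) "10110101010"  (len 11)
7) "01101010101010"  (len 14)
8) "1101010101010"  (len 13)
9) "1010101010101010"  (len 16)
10) "0101010101010101"  (len 16)
11) "101010101010101"  (len 15)
12) "010101010101011"  (len 15)
13) "10101010101011"  (len 14)
14) "01010101010111"  (len 14)

14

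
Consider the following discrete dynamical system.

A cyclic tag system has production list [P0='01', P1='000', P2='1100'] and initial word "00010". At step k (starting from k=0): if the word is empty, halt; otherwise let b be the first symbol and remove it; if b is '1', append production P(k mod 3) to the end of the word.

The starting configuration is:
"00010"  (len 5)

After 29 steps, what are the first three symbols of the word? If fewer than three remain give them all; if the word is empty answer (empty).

000

0) "00010"  (len 5)
1) "0010"  (len 4)
2) "010"  (len 3)
3) "10"  (len 2)
4) "001"  (len 3)
5) "01"  (len 2)
6) "1"  (len 1)
7) "01"  (len 2)
8) "1"  (len 1)
9) "1100"  (len 4)
10) "10001"  (len 5)
11) "0001000"  (len 7)
12) "001000"  (len 6)
13) "01000"  (len 5)
14) "1000"  (len 4)
15) "0001100"  (len 7)
16) "001100"  (len 6)
17) "01100"  (len 5)
18) "1100"  (len 4)
19) "10001"  (len 5)
20) "0001000"  (len 7)
21) "001000"  (len 6)
22) "01000"  (len 5)
23) "1000"  (len 4)
24) "0001100"  (len 7)
25) "001100"  (len 6)
26) "01100"  (len 5)
27) "1100"  (len 4)
28) "10001"  (len 5)
29) "0001000"  (len 7)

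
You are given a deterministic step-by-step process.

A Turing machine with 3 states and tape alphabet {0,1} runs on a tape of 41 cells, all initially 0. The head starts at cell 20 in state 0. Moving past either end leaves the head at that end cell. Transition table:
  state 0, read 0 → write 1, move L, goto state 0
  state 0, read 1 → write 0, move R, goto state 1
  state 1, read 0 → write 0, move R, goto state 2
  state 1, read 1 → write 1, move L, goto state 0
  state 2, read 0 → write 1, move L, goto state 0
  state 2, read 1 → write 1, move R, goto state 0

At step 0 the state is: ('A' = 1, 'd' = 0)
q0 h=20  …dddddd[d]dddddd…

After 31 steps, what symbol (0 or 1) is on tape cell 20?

1

[0] q0 h=20  …dddddd[d]dddddd…
[1] q0 h=19  …dddddd[d]Addddd…
[2] q0 h=18  …dddddd[d]AAdddd…
[3] q0 h=17  …dddddd[d]AAAddd…
[4] q0 h=16  …dddddd[d]AAAAdd…
[5] q0 h=15  …dddddd[d]AAAAAd…
[6] q0 h=14  …dddddd[d]AAAAAA…
[7] q0 h=13  …dddddd[d]AAAAAA…
[8] q0 h=12  …dddddd[d]AAAAAA…
[9] q0 h=11  …dddddd[d]AAAAAA…
[10] q0 h=10  …dddddd[d]AAAAAA…
[11] q0 h= 9  …dddddd[d]AAAAAA…
[12] q0 h= 8  …dddddd[d]AAAAAA…
[13] q0 h= 7  …dddddd[d]AAAAAA…
[14] q0 h= 6  |dddddd[d]AAAAAA…
[15] q0 h= 5  |ddddd[d]AAAAAA…
[16] q0 h= 4  |dddd[d]AAAAAA…
[17] q0 h= 3  |ddd[d]AAAAAA…
[18] q0 h= 2  |dd[d]AAAAAA…
[19] q0 h= 1  |d[d]AAAAAA…
[20] q0 h= 0  |[d]AAAAAA…
[21] q0 h= 0  |[A]AAAAAA…
[22] q1 h= 1  |d[A]AAAAAA…
[23] q0 h= 0  |[d]AAAAAA…
[24] q0 h= 0  |[A]AAAAAA…
[25] q1 h= 1  |d[A]AAAAAA…
[26] q0 h= 0  |[d]AAAAAA…
[27] q0 h= 0  |[A]AAAAAA…
[28] q1 h= 1  |d[A]AAAAAA…
[29] q0 h= 0  |[d]AAAAAA…
[30] q0 h= 0  |[A]AAAAAA…
[31] q1 h= 1  |d[A]AAAAAA…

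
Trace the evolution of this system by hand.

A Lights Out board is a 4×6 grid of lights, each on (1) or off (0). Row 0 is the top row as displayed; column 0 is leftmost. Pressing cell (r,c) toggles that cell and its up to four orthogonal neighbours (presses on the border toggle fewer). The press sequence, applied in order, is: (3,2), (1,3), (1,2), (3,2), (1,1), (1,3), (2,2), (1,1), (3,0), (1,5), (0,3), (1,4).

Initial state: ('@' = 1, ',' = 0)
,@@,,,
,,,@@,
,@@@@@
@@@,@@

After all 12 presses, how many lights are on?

10

step 0: ,@@,,,
,,,@@,
,@@@@@
@@@,@@
step 1: ,@@,,,
,,,@@,
,@,@@@
@,,@@@
step 2: ,@@@,,
,,@,,,
,@,,@@
@,,@@@
step 3: ,@,@,,
,@,@,,
,@@,@@
@,,@@@
step 4: ,@,@,,
,@,@,,
,@,,@@
@@@,@@
step 5: ,,,@,,
@,@@,,
,,,,@@
@@@,@@
step 6: ,,,,,,
@,,,@,
,,,@@@
@@@,@@
step 7: ,,,,,,
@,@,@,
,@@,@@
@@,,@@
step 8: ,@,,,,
,@,,@,
,,@,@@
@@,,@@
step 9: ,@,,,,
,@,,@,
@,@,@@
,,,,@@
step 10: ,@,,,@
,@,,,@
@,@,@,
,,,,@@
step 11: ,@@@@@
,@,@,@
@,@,@,
,,,,@@
step 12: ,@@@,@
,@,,@,
@,@,,,
,,,,@@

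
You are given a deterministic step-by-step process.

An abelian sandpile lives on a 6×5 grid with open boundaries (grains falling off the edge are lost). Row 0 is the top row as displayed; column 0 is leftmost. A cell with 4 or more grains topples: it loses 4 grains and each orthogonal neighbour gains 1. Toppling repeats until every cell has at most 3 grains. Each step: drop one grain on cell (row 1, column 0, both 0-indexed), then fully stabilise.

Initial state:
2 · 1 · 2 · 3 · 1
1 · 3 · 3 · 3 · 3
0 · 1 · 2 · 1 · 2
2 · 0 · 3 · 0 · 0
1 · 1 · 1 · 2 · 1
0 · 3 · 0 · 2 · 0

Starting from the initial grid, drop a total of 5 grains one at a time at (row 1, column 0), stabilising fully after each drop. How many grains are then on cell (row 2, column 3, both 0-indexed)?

2

k=0  2 · 1 · 2 · 3 · 1
1 · 3 · 3 · 3 · 3
0 · 1 · 2 · 1 · 2
2 · 0 · 3 · 0 · 0
1 · 1 · 1 · 2 · 1
0 · 3 · 0 · 2 · 0
k=1  2 · 1 · 2 · 3 · 1
2 · 3 · 3 · 3 · 3
0 · 1 · 2 · 1 · 2
2 · 0 · 3 · 0 · 0
1 · 1 · 1 · 2 · 1
0 · 3 · 0 · 2 · 0
k=2  2 · 1 · 2 · 3 · 1
3 · 3 · 3 · 3 · 3
0 · 1 · 2 · 1 · 2
2 · 0 · 3 · 0 · 0
1 · 1 · 1 · 2 · 1
0 · 3 · 0 · 2 · 0
k=3  3 · 3 · 0 · 1 · 3
1 · 1 · 2 · 2 · 0
1 · 2 · 3 · 2 · 3
2 · 0 · 3 · 0 · 0
1 · 1 · 1 · 2 · 1
0 · 3 · 0 · 2 · 0
k=4  3 · 3 · 0 · 1 · 3
2 · 1 · 2 · 2 · 0
1 · 2 · 3 · 2 · 3
2 · 0 · 3 · 0 · 0
1 · 1 · 1 · 2 · 1
0 · 3 · 0 · 2 · 0
k=5  3 · 3 · 0 · 1 · 3
3 · 1 · 2 · 2 · 0
1 · 2 · 3 · 2 · 3
2 · 0 · 3 · 0 · 0
1 · 1 · 1 · 2 · 1
0 · 3 · 0 · 2 · 0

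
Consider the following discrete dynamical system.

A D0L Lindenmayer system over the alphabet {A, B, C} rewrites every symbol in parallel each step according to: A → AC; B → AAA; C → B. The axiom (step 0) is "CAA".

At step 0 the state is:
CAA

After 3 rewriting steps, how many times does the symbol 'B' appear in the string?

step 0: CAA
step 1: BACAC
step 2: AAAACBACB
step 3: ACACACACBAAAACBAAA

2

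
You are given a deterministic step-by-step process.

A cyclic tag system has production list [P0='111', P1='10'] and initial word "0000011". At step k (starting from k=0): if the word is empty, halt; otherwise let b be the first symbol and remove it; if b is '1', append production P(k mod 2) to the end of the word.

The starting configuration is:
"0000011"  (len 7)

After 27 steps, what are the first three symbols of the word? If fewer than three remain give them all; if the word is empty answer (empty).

gen 0: "0000011"  (len 7)
gen 1: "000011"  (len 6)
gen 2: "00011"  (len 5)
gen 3: "0011"  (len 4)
gen 4: "011"  (len 3)
gen 5: "11"  (len 2)
gen 6: "110"  (len 3)
gen 7: "10111"  (len 5)
gen 8: "011110"  (len 6)
gen 9: "11110"  (len 5)
gen 10: "111010"  (len 6)
gen 11: "11010111"  (len 8)
gen 12: "101011110"  (len 9)
gen 13: "01011110111"  (len 11)
gen 14: "1011110111"  (len 10)
gen 15: "011110111111"  (len 12)
gen 16: "11110111111"  (len 11)
gen 17: "1110111111111"  (len 13)
gen 18: "11011111111110"  (len 14)
gen 19: "1011111111110111"  (len 16)
gen 20: "01111111111011110"  (len 17)
gen 21: "1111111111011110"  (len 16)
gen 22: "11111111101111010"  (len 17)
gen 23: "1111111101111010111"  (len 19)
gen 24: "11111110111101011110"  (len 20)
gen 25: "1111110111101011110111"  (len 22)
gen 26: "11111011110101111011110"  (len 23)
gen 27: "1111011110101111011110111"  (len 25)

111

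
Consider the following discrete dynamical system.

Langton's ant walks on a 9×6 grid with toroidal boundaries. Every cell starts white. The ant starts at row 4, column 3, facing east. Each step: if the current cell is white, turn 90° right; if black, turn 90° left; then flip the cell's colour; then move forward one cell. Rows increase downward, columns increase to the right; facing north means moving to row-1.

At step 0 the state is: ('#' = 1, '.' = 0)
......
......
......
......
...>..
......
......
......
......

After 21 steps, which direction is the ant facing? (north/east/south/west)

north

k=0  ......
......
......
......
...>..
......
......
......
......
k=1  ......
......
......
......
...#..
...v..
......
......
......
k=2  ......
......
......
......
...#..
..<#..
......
......
......
k=3  ......
......
......
......
..^#..
..##..
......
......
......
k=4  ......
......
......
......
..#>..
..##..
......
......
......
k=5  ......
......
......
...^..
..#...
..##..
......
......
......
k=6  ......
......
......
...#>.
..#...
..##..
......
......
......
k=7  ......
......
......
...##.
..#.v.
..##..
......
......
......
k=8  ......
......
......
...##.
..#<#.
..##..
......
......
......
k=9  ......
......
......
...^#.
..###.
..##..
......
......
......
k=10  ......
......
......
..<.#.
..###.
..##..
......
......
......
k=11  ......
......
..^...
..#.#.
..###.
..##..
......
......
......
k=12  ......
......
..#>..
..#.#.
..###.
..##..
......
......
......
k=13  ......
......
..##..
..#v#.
..###.
..##..
......
......
......
k=14  ......
......
..##..
..<##.
..###.
..##..
......
......
......
k=15  ......
......
..##..
...##.
..v##.
..##..
......
......
......
k=16  ......
......
..##..
...##.
...>#.
..##..
......
......
......
k=17  ......
......
..##..
...^#.
....#.
..##..
......
......
......
k=18  ......
......
..##..
..<.#.
....#.
..##..
......
......
......
k=19  ......
......
..^#..
..#.#.
....#.
..##..
......
......
......
k=20  ......
......
.<.#..
..#.#.
....#.
..##..
......
......
......
k=21  ......
.^....
.#.#..
..#.#.
....#.
..##..
......
......
......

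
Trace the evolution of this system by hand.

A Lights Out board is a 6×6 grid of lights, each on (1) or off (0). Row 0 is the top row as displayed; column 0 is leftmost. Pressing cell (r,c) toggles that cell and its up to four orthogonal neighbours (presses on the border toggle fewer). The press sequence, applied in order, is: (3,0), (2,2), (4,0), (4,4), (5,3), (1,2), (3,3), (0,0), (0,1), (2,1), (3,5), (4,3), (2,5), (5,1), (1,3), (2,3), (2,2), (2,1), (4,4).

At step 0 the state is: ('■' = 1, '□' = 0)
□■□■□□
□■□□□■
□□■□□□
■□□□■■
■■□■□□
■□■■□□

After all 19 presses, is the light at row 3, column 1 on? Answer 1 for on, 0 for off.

1

[0] □■□■□□
□■□□□■
□□■□□□
■□□□■■
■■□■□□
■□■■□□
[1] □■□■□□
□■□□□■
■□■□□□
□■□□■■
□■□■□□
■□■■□□
[2] □■□■□□
□■■□□■
■■□■□□
□■■□■■
□■□■□□
■□■■□□
[3] □■□■□□
□■■□□■
■■□■□□
■■■□■■
■□□■□□
□□■■□□
[4] □■□■□□
□■■□□■
■■□■□□
■■■□□■
■□□□■■
□□■■■□
[5] □■□■□□
□■■□□■
■■□■□□
■■■□□■
■□□■■■
□□□□□□
[6] □■■■□□
□□□■□■
■■■■□□
■■■□□■
■□□■■■
□□□□□□
[7] □■■■□□
□□□■□■
■■■□□□
■■□■■■
■□□□■■
□□□□□□
[8] ■□■■□□
■□□■□■
■■■□□□
■■□■■■
■□□□■■
□□□□□□
[9] □■□■□□
■■□■□■
■■■□□□
■■□■■■
■□□□■■
□□□□□□
[10] □■□■□□
■□□■□■
□□□□□□
■□□■■■
■□□□■■
□□□□□□
[11] □■□■□□
■□□■□■
□□□□□■
■□□■□□
■□□□■□
□□□□□□
[12] □■□■□□
■□□■□■
□□□□□■
■□□□□□
■□■■□□
□□□■□□
[13] □■□■□□
■□□■□□
□□□□■□
■□□□□■
■□■■□□
□□□■□□
[14] □■□■□□
■□□■□□
□□□□■□
■□□□□■
■■■■□□
■■■■□□
[15] □■□□□□
■□■□■□
□□□■■□
■□□□□■
■■■■□□
■■■■□□
[16] □■□□□□
■□■■■□
□□■□□□
■□□■□■
■■■■□□
■■■■□□
[17] □■□□□□
■□□■■□
□■□■□□
■□■■□■
■■■■□□
■■■■□□
[18] □■□□□□
■■□■■□
■□■■□□
■■■■□■
■■■■□□
■■■■□□
[19] □■□□□□
■■□■■□
■□■■□□
■■■■■■
■■■□■■
■■■■■□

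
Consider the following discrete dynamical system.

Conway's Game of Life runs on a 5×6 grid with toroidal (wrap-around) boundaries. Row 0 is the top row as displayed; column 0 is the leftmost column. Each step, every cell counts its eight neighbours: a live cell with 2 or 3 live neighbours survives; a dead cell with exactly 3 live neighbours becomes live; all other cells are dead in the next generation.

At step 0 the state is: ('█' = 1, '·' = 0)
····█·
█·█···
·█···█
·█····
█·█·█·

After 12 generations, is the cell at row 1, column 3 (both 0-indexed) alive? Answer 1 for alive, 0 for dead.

0

0) ····█·
█·█···
·█···█
·█····
█·█·█·
1) ······
██···█
·██···
·██··█
·█·█·█
2) ·██·██
███···
·····█
···██·
·█··█·
3) ····██
··███·
██████
···███
██····
4) ███·██
······
██····
······
█··█··
5) ██████
··█···
······
██····
█·███·
6) █·····
█·█·██
·█····
████·█
······
7) ██····
█····█
······
███···
··█··█
8) ·█····
██···█
·····█
███···
··█··█
9) ·██··█
·█···█
··█··█
███··█
··█···
10) ·██···
·█··██
··█·██
█·██·█
···█·█
11) ·███·█
·█··██
··█···
███···
···█·█
12) ·█·█·█
·█··██
··██·█
████··
···█·█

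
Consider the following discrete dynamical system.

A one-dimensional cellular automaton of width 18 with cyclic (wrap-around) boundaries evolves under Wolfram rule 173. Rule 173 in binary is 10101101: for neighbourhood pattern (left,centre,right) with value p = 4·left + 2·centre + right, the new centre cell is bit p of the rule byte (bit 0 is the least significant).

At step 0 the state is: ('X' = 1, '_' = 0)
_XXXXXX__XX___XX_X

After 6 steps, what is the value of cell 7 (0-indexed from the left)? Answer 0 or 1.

0) _XXXXXX__XX___XX_X
1) XXXXXX___X__X_X_XX
2) XXXXX__X_X__XXXXXX
3) XXXX___XXX__XXXXXX
4) XXX__X_XX___XXXXXX
5) XX___XXX__X_XXXXXX
6) X__X_XX___XXXXXXXX

0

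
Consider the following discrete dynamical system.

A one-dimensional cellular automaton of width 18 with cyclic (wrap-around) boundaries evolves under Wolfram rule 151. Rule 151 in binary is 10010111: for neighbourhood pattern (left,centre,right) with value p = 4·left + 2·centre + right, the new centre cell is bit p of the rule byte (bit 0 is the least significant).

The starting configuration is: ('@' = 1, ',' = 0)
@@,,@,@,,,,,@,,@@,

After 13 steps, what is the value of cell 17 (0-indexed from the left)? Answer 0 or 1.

0

k=0  @@,,@,@,,,,,@,,@@,
k=1  ,,@@@,@@@@@@@@@,,,
k=2  @@,@,,,@@@@@@@,@@@
k=3  @,,@@@@,@@@@@,,,@@
k=4  ,@@,@@,,,@@@,@@@,@
k=5  ,,,,,,@@@,@,,,@,,@
k=6  @@@@@@,@,,@@@@@@@@
k=7  @@@@@,,@@@,@@@@@@@
k=8  @@@@,@@,@,,,@@@@@@
k=9  @@@,,,,,@@@@,@@@@@
k=10  @@,@@@@@,@@,,,@@@@
k=11  @,,,@@@,,,,@@@,@@@
k=12  ,@@@,@,@@@@,@,,,@@
k=13  ,,@,,@,,@@,,@@@@,,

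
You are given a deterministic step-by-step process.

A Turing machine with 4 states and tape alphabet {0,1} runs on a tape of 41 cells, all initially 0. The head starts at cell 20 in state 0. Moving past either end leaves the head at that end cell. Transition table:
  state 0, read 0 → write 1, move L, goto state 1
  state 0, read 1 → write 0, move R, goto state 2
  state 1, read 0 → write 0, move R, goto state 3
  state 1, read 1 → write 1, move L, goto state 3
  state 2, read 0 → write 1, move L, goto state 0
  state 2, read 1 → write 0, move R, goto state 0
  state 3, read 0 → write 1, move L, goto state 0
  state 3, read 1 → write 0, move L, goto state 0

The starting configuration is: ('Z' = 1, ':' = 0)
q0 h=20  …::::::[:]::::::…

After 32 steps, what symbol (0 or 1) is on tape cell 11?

0

k=0  q0 h=20  …::::::[:]::::::…
k=1  q1 h=19  …::::::[:]Z:::::…
k=2  q3 h=20  …::::::[Z]::::::…
k=3  q0 h=19  …::::::[:]::::::…
k=4  q1 h=18  …::::::[:]Z:::::…
k=5  q3 h=19  …::::::[Z]::::::…
k=6  q0 h=18  …::::::[:]::::::…
k=7  q1 h=17  …::::::[:]Z:::::…
k=8  q3 h=18  …::::::[Z]::::::…
k=9  q0 h=17  …::::::[:]::::::…
k=10  q1 h=16  …::::::[:]Z:::::…
k=11  q3 h=17  …::::::[Z]::::::…
k=12  q0 h=16  …::::::[:]::::::…
k=13  q1 h=15  …::::::[:]Z:::::…
k=14  q3 h=16  …::::::[Z]::::::…
k=15  q0 h=15  …::::::[:]::::::…
k=16  q1 h=14  …::::::[:]Z:::::…
k=17  q3 h=15  …::::::[Z]::::::…
k=18  q0 h=14  …::::::[:]::::::…
k=19  q1 h=13  …::::::[:]Z:::::…
k=20  q3 h=14  …::::::[Z]::::::…
k=21  q0 h=13  …::::::[:]::::::…
k=22  q1 h=12  …::::::[:]Z:::::…
k=23  q3 h=13  …::::::[Z]::::::…
k=24  q0 h=12  …::::::[:]::::::…
k=25  q1 h=11  …::::::[:]Z:::::…
k=26  q3 h=12  …::::::[Z]::::::…
k=27  q0 h=11  …::::::[:]::::::…
k=28  q1 h=10  …::::::[:]Z:::::…
k=29  q3 h=11  …::::::[Z]::::::…
k=30  q0 h=10  …::::::[:]::::::…
k=31  q1 h= 9  …::::::[:]Z:::::…
k=32  q3 h=10  …::::::[Z]::::::…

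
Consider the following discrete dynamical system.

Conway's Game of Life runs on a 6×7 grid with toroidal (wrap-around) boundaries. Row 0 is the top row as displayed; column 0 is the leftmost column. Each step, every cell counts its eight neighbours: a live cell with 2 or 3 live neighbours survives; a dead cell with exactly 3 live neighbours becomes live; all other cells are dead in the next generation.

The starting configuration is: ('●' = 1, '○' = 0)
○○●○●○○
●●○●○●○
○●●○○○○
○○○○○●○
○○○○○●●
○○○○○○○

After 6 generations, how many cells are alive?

t=0: ○○●○●○○
●●○●○●○
○●●○○○○
○○○○○●○
○○○○○●●
○○○○○○○
t=1: ○●●●●○○
●○○●●○○
●●●○●○●
○○○○○●●
○○○○○●●
○○○○○●○
t=2: ○●●○○●○
○○○○○○●
○●●○●○○
○●○○●○○
○○○○●○○
○○●●○●●
t=3: ●●●●●●○
●○○●○●○
●●●●○●○
○●●○●●○
○○●○●○○
○●●●○●●
t=4: ○○○○○○○
○○○○○●○
●○○○○●○
●○○○○●●
●○○○○○●
○○○○○○●
t=5: ○○○○○○○
○○○○○○●
●○○○●●○
○●○○○●○
○○○○○○○
●○○○○○●
t=6: ●○○○○○●
○○○○○●●
●○○○●●○
○○○○●●●
●○○○○○●
○○○○○○○

12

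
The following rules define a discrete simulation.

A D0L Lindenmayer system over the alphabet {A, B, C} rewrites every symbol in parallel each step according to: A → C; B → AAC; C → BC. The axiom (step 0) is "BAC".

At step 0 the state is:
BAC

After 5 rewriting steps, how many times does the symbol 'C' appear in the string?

0) BAC
1) AACCBC
2) CCBCBCAACBC
3) BCBCAACBCAACBCCCBCAACBC
4) AACBCAACBCCCBCAACBCCCBCAACBCBCBCAACBCCCBCAACBC
5) CCBCAACBCCCBCAACBCBCBCAACBCCCBCAACBCBCBCAACBCCCBCAACBCAACBCAACBCCCBCAACBCBCBCAACBCCCBCAACBC

46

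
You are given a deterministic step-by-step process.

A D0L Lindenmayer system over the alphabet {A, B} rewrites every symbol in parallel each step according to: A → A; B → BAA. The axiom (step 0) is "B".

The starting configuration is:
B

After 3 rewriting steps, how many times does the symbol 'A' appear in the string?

6

step 0: B
step 1: BAA
step 2: BAAAA
step 3: BAAAAAA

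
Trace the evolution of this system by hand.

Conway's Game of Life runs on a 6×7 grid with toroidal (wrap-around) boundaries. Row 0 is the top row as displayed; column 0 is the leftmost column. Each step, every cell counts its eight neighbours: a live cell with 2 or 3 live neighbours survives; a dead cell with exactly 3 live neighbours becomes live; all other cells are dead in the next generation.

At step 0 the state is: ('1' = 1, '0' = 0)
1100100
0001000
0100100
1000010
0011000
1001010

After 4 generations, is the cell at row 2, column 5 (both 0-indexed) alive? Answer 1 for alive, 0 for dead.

1

t=0: 1100100
0001000
0100100
1000010
0011000
1001010
t=1: 1111101
1111100
0000100
0111100
0111000
1001001
t=2: 0000000
0000001
1000010
0100100
0000000
0000011
t=3: 0000011
0000001
1000011
0000000
0000010
0000000
t=4: 0000011
0000000
1000011
0000010
0000000
0000011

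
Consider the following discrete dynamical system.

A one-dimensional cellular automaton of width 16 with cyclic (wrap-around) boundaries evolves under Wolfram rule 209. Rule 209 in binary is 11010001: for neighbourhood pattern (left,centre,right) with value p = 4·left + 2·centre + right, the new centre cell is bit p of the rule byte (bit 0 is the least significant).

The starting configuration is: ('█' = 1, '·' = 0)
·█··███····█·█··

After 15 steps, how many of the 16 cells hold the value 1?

10

step 0: ·█··███····█·█··
step 1: ··█··█████····██
step 2: █··█··███████··█
step 3: ██··█··███████··
step 4: ·██··█··███████·
step 5: ··██··█··███████
step 6: █··██··█··██████
step 7: ██··██··█··█████
step 8: ███··██··█··████
step 9: ████··██··█··███
step 10: █████··██··█··██
step 11: ██████··██··█··█
step 12: ███████··██··█··
step 13: ·███████··██··█·
step 14: ··███████··██··█
step 15: █··███████··██··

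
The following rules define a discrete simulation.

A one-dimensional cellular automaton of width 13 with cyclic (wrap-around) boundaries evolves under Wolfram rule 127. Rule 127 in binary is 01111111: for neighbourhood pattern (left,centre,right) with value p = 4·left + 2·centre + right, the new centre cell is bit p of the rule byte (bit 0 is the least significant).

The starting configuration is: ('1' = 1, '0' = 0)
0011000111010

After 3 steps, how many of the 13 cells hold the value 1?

12

0) 0011000111010
1) 1111111101111
2) 0000000111000
3) 1111111101111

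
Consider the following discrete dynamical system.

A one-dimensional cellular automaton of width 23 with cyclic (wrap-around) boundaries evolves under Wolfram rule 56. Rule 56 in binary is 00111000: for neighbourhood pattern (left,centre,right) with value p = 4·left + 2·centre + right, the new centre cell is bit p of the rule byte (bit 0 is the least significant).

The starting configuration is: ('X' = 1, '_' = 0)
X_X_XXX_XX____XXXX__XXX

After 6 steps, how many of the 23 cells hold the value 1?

0) X_X_XXX_XX____XXXX__XXX
1) _X_XX__XX_X___X___X_X__
2) __XX_X_X_X_X___X___X_X_
3) __X_X_X_X_X_X___X___X_X
4) X__X_X_X_X_X_X___X___X_
5) _X__X_X_X_X_X_X___X___X
6) X_X__X_X_X_X_X_X___X___

9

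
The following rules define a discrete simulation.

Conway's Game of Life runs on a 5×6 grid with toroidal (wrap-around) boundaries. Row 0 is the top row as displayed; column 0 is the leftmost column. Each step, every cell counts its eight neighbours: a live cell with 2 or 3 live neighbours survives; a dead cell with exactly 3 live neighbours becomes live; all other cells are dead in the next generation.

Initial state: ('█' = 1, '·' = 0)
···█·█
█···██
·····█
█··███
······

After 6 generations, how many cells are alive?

step 0: ···█·█
█···██
·····█
█··███
······
step 1: █····█
█·····
···█··
█···██
█··█··
step 2: ██···█
█····█
█···█·
█··███
·█····
step 3: ·█···█
····█·
·█·█··
██·██·
·██···
step 4: ███···
█·█·█·
██·█·█
█··██·
···███
step 5: █·█···
····█·
······
·█····
······
step 6: ······
······
······
······
·█····

1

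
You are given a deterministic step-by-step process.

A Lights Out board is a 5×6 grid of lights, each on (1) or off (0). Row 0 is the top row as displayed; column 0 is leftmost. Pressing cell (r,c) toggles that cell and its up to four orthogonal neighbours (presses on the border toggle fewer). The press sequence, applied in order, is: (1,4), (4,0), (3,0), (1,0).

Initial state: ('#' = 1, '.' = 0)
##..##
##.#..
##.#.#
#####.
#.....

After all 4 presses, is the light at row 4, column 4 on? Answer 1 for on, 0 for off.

0

k=0  ##..##
##.#..
##.#.#
#####.
#.....
k=1  ##...#
##..##
##.###
#####.
#.....
k=2  ##...#
##..##
##.###
.####.
.#....
k=3  ##...#
##..##
.#.###
#.###.
##....
k=4  .#...#
....##
##.###
#.###.
##....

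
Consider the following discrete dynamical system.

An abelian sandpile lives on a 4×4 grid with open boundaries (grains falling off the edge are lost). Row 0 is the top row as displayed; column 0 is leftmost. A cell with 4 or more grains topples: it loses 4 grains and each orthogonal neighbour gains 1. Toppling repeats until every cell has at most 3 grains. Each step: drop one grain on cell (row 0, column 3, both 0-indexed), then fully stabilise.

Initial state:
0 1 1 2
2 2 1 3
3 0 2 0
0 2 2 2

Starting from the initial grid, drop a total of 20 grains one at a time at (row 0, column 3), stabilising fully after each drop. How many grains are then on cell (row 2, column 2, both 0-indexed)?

3

gen 0: 0 1 1 2
2 2 1 3
3 0 2 0
0 2 2 2
gen 1: 0 1 1 3
2 2 1 3
3 0 2 0
0 2 2 2
gen 2: 0 1 2 1
2 2 2 0
3 0 2 1
0 2 2 2
gen 3: 0 1 2 2
2 2 2 0
3 0 2 1
0 2 2 2
gen 4: 0 1 2 3
2 2 2 0
3 0 2 1
0 2 2 2
gen 5: 0 1 3 0
2 2 2 1
3 0 2 1
0 2 2 2
gen 6: 0 1 3 1
2 2 2 1
3 0 2 1
0 2 2 2
gen 7: 0 1 3 2
2 2 2 1
3 0 2 1
0 2 2 2
gen 8: 0 1 3 3
2 2 2 1
3 0 2 1
0 2 2 2
gen 9: 0 2 0 1
2 2 3 2
3 0 2 1
0 2 2 2
gen 10: 0 2 0 2
2 2 3 2
3 0 2 1
0 2 2 2
gen 11: 0 2 0 3
2 2 3 2
3 0 2 1
0 2 2 2
gen 12: 0 2 1 0
2 2 3 3
3 0 2 1
0 2 2 2
gen 13: 0 2 1 1
2 2 3 3
3 0 2 1
0 2 2 2
gen 14: 0 2 1 2
2 2 3 3
3 0 2 1
0 2 2 2
gen 15: 0 2 1 3
2 2 3 3
3 0 2 1
0 2 2 2
gen 16: 0 2 3 1
2 3 0 1
3 0 3 2
0 2 2 2
gen 17: 0 2 3 2
2 3 0 1
3 0 3 2
0 2 2 2
gen 18: 0 2 3 3
2 3 0 1
3 0 3 2
0 2 2 2
gen 19: 0 3 0 1
2 3 1 2
3 0 3 2
0 2 2 2
gen 20: 0 3 0 2
2 3 1 2
3 0 3 2
0 2 2 2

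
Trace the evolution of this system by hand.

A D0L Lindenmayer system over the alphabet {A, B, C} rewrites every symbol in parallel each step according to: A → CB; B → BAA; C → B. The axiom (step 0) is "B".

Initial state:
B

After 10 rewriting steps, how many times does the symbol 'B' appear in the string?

0) B
1) BAA
2) BAACBCB
3) BAACBCBBBAABBAA
4) BAACBCBBBAABBAABAABAACBCBBAABAACBCB
5) BAACBCBBBAABBAABAABAACBCBBAABAACBCBBAACBCBBAACBCBBBAABBAABAACBCBBAACBCBBBAABBAA
6) BAACBCBBBAABBAABAABAACBCBBAABAACBCBBAACBCBBAACBCBBBAABBAAB…ABAACBCBBAACBCBBBAABBAABAACBCBBBAABBAABAABAACBCBBAABAACBCB  (len 179)
7) BAACBCBBBAABBAABAABAACBCBBAABAACBCBBAACBCBBAACBCBBBAABBAAB…CBCBBAABAACBCBBAACBCBBAACBCBBBAABBAABAACBCBBAACBCBBBAABBAA  (len 407)
8) BAACBCBBBAABBAABAABAACBCBBAABAACBCBBAACBCBBAACBCBBBAABBAAB…ABAACBCBBAACBCBBBAABBAABAACBCBBBAABBAABAABAACBCBBAABAACBCB  (len 923)
9) BAACBCBBBAABBAABAABAACBCBBAABAACBCBBAACBCBBAACBCBBBAABBAAB…CBCBBAABAACBCBBAACBCBBAACBCBBBAABBAABAACBCBBAACBCBBBAABBAA  (len 2095)
10) BAACBCBBBAABBAABAABAACBCBBAABAACBCBBAACBCBBAACBCBBBAABBAAB…ABAACBCBBAACBCBBBAABBAABAACBCBBBAABBAABAABAACBCBBAABAACBCB  (len 4755)

2095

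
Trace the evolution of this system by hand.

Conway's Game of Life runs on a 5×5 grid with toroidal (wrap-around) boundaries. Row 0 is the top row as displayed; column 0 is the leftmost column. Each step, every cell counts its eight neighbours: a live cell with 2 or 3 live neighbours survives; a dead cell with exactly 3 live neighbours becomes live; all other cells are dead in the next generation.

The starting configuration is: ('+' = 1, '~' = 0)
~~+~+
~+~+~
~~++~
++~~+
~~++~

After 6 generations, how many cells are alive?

6

step 0: ~~+~+
~+~+~
~~++~
++~~+
~~++~
step 1: ~+~~+
~+~~+
~~~+~
++~~+
~~+~~
step 2: ~+++~
~~+++
~+++~
+++++
~~+++
step 3: ++~~~
+~~~+
~~~~~
~~~~~
~~~~~
step 4: ++~~+
++~~+
~~~~~
~~~~~
~~~~~
step 5: ~+~~+
~+~~+
+~~~~
~~~~~
+~~~~
step 6: ~+~~+
~+~~+
+~~~~
~~~~~
+~~~~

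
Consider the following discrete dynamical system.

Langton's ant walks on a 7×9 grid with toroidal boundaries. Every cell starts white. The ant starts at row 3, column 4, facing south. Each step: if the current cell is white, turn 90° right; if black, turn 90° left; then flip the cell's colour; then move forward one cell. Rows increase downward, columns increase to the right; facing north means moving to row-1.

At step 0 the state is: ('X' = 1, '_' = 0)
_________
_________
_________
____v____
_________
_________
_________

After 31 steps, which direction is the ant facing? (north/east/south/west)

gen 0: _________
_________
_________
____v____
_________
_________
_________
gen 1: _________
_________
_________
___<X____
_________
_________
_________
gen 2: _________
_________
___^_____
___XX____
_________
_________
_________
gen 3: _________
_________
___X>____
___XX____
_________
_________
_________
gen 4: _________
_________
___XX____
___Xv____
_________
_________
_________
gen 5: _________
_________
___XX____
___X_>___
_________
_________
_________
gen 6: _________
_________
___XX____
___X_X___
_____v___
_________
_________
gen 7: _________
_________
___XX____
___X_X___
____<X___
_________
_________
gen 8: _________
_________
___XX____
___X^X___
____XX___
_________
_________
gen 9: _________
_________
___XX____
___XX>___
____XX___
_________
_________
gen 10: _________
_________
___XX^___
___XX____
____XX___
_________
_________
gen 11: _________
_________
___XXX>__
___XX____
____XX___
_________
_________
gen 12: _________
_________
___XXXX__
___XX_v__
____XX___
_________
_________
gen 13: _________
_________
___XXXX__
___XX<X__
____XX___
_________
_________
gen 14: _________
_________
___XX^X__
___XXXX__
____XX___
_________
_________
gen 15: _________
_________
___X<_X__
___XXXX__
____XX___
_________
_________
gen 16: _________
_________
___X__X__
___XvXX__
____XX___
_________
_________
gen 17: _________
_________
___X__X__
___X_>X__
____XX___
_________
_________
gen 18: _________
_________
___X_^X__
___X__X__
____XX___
_________
_________
gen 19: _________
_________
___X_X>__
___X__X__
____XX___
_________
_________
gen 20: _________
______^__
___X_X___
___X__X__
____XX___
_________
_________
gen 21: _________
______X>_
___X_X___
___X__X__
____XX___
_________
_________
gen 22: _________
______XX_
___X_X_v_
___X__X__
____XX___
_________
_________
gen 23: _________
______XX_
___X_X<X_
___X__X__
____XX___
_________
_________
gen 24: _________
______^X_
___X_XXX_
___X__X__
____XX___
_________
_________
gen 25: _________
_____<_X_
___X_XXX_
___X__X__
____XX___
_________
_________
gen 26: _____^___
_____X_X_
___X_XXX_
___X__X__
____XX___
_________
_________
gen 27: _____X>__
_____X_X_
___X_XXX_
___X__X__
____XX___
_________
_________
gen 28: _____XX__
_____XvX_
___X_XXX_
___X__X__
____XX___
_________
_________
gen 29: _____XX__
_____<XX_
___X_XXX_
___X__X__
____XX___
_________
_________
gen 30: _____XX__
______XX_
___X_vXX_
___X__X__
____XX___
_________
_________
gen 31: _____XX__
______XX_
___X__>X_
___X__X__
____XX___
_________
_________

east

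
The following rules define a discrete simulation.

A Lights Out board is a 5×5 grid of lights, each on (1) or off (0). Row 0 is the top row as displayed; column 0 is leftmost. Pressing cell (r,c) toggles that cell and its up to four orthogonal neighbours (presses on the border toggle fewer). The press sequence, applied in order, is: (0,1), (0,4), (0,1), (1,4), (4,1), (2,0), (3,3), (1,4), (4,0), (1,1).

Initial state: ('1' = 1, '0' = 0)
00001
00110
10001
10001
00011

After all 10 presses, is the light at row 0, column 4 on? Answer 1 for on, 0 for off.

0

k=0  00001
00110
10001
10001
00011
k=1  11101
01110
10001
10001
00011
k=2  11110
01111
10001
10001
00011
k=3  00010
00111
10001
10001
00011
k=4  00011
00100
10000
10001
00011
k=5  00011
00100
10000
11001
11111
k=6  00011
10100
01000
01001
11111
k=7  00011
10100
01010
01110
11101
k=8  00010
10111
01011
01110
11101
k=9  00010
10111
01011
11110
00101
k=10  01010
01011
00011
11110
00101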